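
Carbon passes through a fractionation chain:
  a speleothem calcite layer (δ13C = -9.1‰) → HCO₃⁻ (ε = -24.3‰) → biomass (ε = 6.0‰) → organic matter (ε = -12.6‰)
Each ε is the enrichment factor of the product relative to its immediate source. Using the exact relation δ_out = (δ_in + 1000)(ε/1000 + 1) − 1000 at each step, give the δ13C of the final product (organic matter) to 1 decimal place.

-39.6‰

step 1: δ = (-9.10 + 1000)·(-24.3/1000 + 1) − 1000 = -33.18‰
step 2: δ = (-33.18 + 1000)·(6.0/1000 + 1) − 1000 = -27.38‰
step 3: δ = (-27.38 + 1000)·(-12.6/1000 + 1) − 1000 = -39.63‰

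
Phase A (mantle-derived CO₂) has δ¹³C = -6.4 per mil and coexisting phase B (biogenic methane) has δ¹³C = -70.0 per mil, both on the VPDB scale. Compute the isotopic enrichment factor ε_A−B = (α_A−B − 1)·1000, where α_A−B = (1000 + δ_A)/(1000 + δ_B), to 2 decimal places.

α_A−B = (1000 + -6.4) / (1000 + -70.0) = 993.6 / 930.0 = 1.068387
ε_A−B = (1.068387 − 1) × 1000 = 68.387 per mil
(The approximation ε ≈ δ_A − δ_B would give 63.6 per mil.)

68.39 per mil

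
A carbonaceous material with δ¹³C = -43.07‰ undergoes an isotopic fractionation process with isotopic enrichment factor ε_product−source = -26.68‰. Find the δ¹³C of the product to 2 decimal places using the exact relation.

-68.60‰

To first order, δ_product ≈ δ_source + ε = -69.75‰.
Exactly, δ_product = (δ_source + 1000)·(ε/1000 + 1) − 1000.
δ_product = (-43.07 + 1000) × (-26.68/1000 + 1) − 1000
δ_product = -68.601‰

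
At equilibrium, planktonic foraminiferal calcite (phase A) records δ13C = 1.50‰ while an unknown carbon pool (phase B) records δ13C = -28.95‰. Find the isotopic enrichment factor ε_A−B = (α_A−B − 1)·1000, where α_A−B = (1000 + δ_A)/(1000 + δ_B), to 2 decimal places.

31.36‰

α_A−B = (1000 + 1.50) / (1000 + -28.95) = 1001.50 / 971.05 = 1.031358
ε_A−B = (1.031358 − 1) × 1000 = 31.358‰
(The approximation ε ≈ δ_A − δ_B would give 30.45‰.)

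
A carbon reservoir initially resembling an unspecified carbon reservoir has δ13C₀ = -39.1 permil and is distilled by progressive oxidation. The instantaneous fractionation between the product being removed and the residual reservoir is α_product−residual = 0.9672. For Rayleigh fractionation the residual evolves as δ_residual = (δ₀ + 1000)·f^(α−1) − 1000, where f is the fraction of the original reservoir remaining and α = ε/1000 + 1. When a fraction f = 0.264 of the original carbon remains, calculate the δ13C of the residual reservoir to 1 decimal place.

Rayleigh residual: δ_res = (δ₀ + 1000)·f^(α−1) − 1000
α − 1 = -0.03280
f^(α−1) = 0.264^(-0.03280) = 1.044651
δ_res = (-39.1 + 1000) × 1.044651 − 1000 = 1003.806 − 1000 = 3.81 permil

3.8 permil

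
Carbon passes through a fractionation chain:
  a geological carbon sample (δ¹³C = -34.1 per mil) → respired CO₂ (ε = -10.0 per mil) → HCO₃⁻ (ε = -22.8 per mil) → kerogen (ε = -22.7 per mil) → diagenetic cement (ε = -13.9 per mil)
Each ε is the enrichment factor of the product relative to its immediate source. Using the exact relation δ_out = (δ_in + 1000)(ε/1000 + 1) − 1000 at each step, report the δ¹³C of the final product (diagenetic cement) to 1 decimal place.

-99.5 per mil

step 1: δ = (-34.10 + 1000)·(-10.0/1000 + 1) − 1000 = -43.76 per mil
step 2: δ = (-43.76 + 1000)·(-22.8/1000 + 1) − 1000 = -65.56 per mil
step 3: δ = (-65.56 + 1000)·(-22.7/1000 + 1) − 1000 = -86.77 per mil
step 4: δ = (-86.77 + 1000)·(-13.9/1000 + 1) − 1000 = -99.47 per mil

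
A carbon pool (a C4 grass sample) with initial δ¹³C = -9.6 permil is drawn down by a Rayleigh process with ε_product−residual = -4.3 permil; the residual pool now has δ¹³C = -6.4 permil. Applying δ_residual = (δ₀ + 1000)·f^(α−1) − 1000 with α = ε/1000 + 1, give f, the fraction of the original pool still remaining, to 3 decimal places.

α − 1 = ε/1000 = -0.0043
(δ_res + 1000)/(δ₀ + 1000) = (-6.4 + 1000)/(-9.6 + 1000) = 993.6/990.4 = 1.003231
f = 1.003231^(1/-0.0043) = exp(ln(1.003231)/-0.0043) = exp(0.00323/-0.0043)
f = exp(-0.7502) = 0.4723

0.472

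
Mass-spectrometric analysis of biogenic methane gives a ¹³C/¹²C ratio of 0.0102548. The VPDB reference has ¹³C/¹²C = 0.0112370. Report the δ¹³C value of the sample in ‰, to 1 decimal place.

-87.4‰

δ¹³C = (R_sample / R_standard − 1) × 1000
R_sample / R_standard = 0.0102548 / 0.0112370 = 0.912592
δ¹³C = (0.912592 − 1) × 1000 = -87.41‰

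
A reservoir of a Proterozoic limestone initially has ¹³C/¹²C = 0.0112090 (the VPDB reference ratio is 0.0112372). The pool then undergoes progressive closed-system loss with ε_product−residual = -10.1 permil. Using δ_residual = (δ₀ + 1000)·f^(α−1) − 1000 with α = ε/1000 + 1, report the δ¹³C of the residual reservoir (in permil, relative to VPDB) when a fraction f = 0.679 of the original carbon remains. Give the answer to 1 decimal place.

δ₀ = (0.0112090/0.0112372 − 1)×1000 = (0.997490 − 1)×1000 = -2.510 permil
α − 1 = ε/1000 = -0.0101
f^(α−1) = 0.679^(-0.0101) = 1.003918
δ_res = (-2.510 + 1000) × 1.003918 − 1000 = 1001.398 − 1000 = 1.40 permil

1.4 permil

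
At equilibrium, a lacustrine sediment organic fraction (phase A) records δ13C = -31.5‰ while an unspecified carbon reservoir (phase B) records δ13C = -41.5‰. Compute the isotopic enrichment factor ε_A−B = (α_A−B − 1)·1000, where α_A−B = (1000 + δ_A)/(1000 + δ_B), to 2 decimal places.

10.43‰

α_A−B = (1000 + -31.5) / (1000 + -41.5) = 968.5 / 958.5 = 1.010433
ε_A−B = (1.010433 − 1) × 1000 = 10.433‰
(The approximation ε ≈ δ_A − δ_B would give 10.0‰.)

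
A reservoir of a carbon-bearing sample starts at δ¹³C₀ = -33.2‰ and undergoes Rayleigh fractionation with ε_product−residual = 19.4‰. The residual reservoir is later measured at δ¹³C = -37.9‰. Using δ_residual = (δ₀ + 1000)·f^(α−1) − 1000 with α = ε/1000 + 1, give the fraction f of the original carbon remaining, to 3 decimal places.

α − 1 = ε/1000 = 0.0194
(δ_res + 1000)/(δ₀ + 1000) = (-37.9 + 1000)/(-33.2 + 1000) = 962.1/966.8 = 0.995139
f = 0.995139^(1/0.0194) = exp(ln(0.995139)/0.0194) = exp(-0.00487/0.0194)
f = exp(-0.2512) = 0.7779

0.778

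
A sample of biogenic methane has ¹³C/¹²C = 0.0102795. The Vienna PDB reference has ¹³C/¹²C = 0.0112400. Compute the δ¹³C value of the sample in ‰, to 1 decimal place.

δ¹³C = (R_sample / R_standard − 1) × 1000
R_sample / R_standard = 0.0102795 / 0.0112400 = 0.914546
δ¹³C = (0.914546 − 1) × 1000 = -85.45‰

-85.5‰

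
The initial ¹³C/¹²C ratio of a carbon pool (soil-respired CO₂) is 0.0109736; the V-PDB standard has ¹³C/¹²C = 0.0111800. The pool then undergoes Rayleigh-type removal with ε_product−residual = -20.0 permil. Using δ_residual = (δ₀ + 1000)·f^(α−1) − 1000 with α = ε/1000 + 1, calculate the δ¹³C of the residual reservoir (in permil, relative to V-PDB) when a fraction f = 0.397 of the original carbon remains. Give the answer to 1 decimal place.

δ₀ = (0.0109736/0.0111800 − 1)×1000 = (0.981538 − 1)×1000 = -18.462 permil
α − 1 = ε/1000 = -0.0200
f^(α−1) = 0.397^(-0.0200) = 1.018648
δ_res = (-18.462 + 1000) × 1.018648 − 1000 = 999.842 − 1000 = -0.16 permil

-0.2 permil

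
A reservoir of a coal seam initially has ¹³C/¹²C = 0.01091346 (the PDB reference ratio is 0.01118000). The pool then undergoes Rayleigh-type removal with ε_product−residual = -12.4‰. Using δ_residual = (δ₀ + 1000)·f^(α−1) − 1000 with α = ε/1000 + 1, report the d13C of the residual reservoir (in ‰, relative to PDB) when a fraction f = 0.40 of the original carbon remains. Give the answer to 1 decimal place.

δ₀ = (0.01091346/0.01118000 − 1)×1000 = (0.976159 − 1)×1000 = -23.841‰
α − 1 = ε/1000 = -0.0124
f^(α−1) = 0.40^(-0.0124) = 1.011427
δ_res = (-23.841 + 1000) × 1.011427 − 1000 = 987.314 − 1000 = -12.69‰

-12.7‰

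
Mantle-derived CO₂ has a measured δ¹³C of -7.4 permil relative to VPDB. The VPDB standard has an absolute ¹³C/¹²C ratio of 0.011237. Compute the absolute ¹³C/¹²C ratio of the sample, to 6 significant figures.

R_sample = R_standard × (δ¹³C/1000 + 1)
R_sample = 0.011237 × (-7.4/1000 + 1) = 0.011237 × 0.992600
R_sample = 0.0111538

0.0111538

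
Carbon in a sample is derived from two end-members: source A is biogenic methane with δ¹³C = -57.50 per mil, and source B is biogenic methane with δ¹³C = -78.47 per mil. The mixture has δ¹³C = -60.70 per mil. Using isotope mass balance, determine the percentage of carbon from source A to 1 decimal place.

84.7%

δ_mix = f_A·δ_A + (1 − f_A)·δ_B  ⇒  f_A = (δ_mix − δ_B)/(δ_A − δ_B)
f_A = (-60.70 − (-78.47)) / (-57.50 − (-78.47))
f_A = 17.77 / 20.97 = 0.8474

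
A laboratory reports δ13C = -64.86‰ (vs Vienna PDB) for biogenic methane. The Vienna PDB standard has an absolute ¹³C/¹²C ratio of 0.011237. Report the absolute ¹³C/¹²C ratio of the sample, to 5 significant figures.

0.010508

R_sample = R_standard × (δ13C/1000 + 1)
R_sample = 0.011237 × (-64.86/1000 + 1) = 0.011237 × 0.935140
R_sample = 0.0105082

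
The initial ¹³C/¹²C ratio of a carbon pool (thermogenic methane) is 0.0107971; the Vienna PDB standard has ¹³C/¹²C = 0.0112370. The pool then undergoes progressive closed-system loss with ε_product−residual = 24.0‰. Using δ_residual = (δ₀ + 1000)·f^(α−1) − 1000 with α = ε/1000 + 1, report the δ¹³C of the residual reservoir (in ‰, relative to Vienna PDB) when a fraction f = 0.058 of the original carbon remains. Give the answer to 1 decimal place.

δ₀ = (0.0107971/0.0112370 − 1)×1000 = (0.960853 − 1)×1000 = -39.147‰
α − 1 = ε/1000 = 0.0240
f^(α−1) = 0.058^(0.0240) = 0.933947
δ_res = (-39.147 + 1000) × 0.933947 − 1000 = 897.385 − 1000 = -102.61‰

-102.6‰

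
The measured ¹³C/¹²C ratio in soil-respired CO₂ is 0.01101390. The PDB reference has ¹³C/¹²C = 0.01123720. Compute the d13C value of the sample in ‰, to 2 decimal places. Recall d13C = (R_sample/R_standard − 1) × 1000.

-19.87‰

d13C = (R_sample / R_standard − 1) × 1000
R_sample / R_standard = 0.01101390 / 0.01123720 = 0.980129
d13C = (0.980129 − 1) × 1000 = -19.871‰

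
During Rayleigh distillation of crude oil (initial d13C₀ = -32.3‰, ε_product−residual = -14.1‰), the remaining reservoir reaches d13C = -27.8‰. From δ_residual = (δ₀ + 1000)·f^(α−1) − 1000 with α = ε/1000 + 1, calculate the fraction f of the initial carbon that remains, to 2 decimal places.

α − 1 = ε/1000 = -0.0141
(δ_res + 1000)/(δ₀ + 1000) = (-27.8 + 1000)/(-32.3 + 1000) = 972.2/967.7 = 1.004650
f = 1.004650^(1/-0.0141) = exp(ln(1.004650)/-0.0141) = exp(0.00464/-0.0141)
f = exp(-0.3290) = 0.7196

0.72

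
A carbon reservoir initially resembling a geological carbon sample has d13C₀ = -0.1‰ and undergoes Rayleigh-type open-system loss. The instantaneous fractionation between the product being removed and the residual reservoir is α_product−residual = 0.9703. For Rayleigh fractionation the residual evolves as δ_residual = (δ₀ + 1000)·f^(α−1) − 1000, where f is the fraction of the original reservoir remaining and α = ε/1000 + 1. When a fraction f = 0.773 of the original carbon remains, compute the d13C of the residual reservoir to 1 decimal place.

Rayleigh residual: δ_res = (δ₀ + 1000)·f^(α−1) − 1000
α − 1 = -0.02970
f^(α−1) = 0.773^(-0.02970) = 1.007676
δ_res = (-0.1 + 1000) × 1.007676 − 1000 = 1007.576 − 1000 = 7.58‰

7.6‰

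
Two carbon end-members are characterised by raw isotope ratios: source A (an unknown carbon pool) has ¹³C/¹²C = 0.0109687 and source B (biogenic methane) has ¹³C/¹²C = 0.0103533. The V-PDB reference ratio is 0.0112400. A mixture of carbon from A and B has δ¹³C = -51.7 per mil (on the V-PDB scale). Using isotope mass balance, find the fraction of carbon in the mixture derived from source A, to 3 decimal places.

0.497

δ_A = (0.0109687/0.0112400 − 1)×1000 = (0.975863 − 1)×1000 = -24.137 per mil
δ_B = (0.0103533/0.0112400 − 1)×1000 = (0.921112 − 1)×1000 = -78.888 per mil
f_A = (δ_mix − δ_B)/(δ_A − δ_B) = (-51.7 − (-78.888))/(-24.137 − (-78.888))
f_A = 27.188 / 54.751 = 0.4966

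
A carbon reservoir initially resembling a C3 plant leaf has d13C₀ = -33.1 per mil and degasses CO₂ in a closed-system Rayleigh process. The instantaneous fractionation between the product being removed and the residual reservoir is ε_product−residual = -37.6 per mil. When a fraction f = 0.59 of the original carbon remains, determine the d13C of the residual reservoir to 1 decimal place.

Rayleigh residual: δ_res = (δ₀ + 1000)·f^(α−1) − 1000
α = ε/1000 + 1 = 0.96240, so α − 1 = -0.03760
f^(α−1) = 0.59^(-0.03760) = 1.020037
δ_res = (-33.1 + 1000) × 1.020037 − 1000 = 986.274 − 1000 = -13.73 per mil

-13.7 per mil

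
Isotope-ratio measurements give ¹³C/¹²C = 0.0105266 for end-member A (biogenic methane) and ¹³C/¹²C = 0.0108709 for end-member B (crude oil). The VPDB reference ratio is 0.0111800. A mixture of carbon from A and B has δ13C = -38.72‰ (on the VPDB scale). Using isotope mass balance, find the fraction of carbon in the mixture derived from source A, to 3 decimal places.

δ_A = (0.0105266/0.0111800 − 1)×1000 = (0.941556 − 1)×1000 = -58.444‰
δ_B = (0.0108709/0.0111800 − 1)×1000 = (0.972352 − 1)×1000 = -27.648‰
f_A = (δ_mix − δ_B)/(δ_A − δ_B) = (-38.72 − (-27.648))/(-58.444 − (-27.648))
f_A = -11.072 / -30.796 = 0.3595

0.360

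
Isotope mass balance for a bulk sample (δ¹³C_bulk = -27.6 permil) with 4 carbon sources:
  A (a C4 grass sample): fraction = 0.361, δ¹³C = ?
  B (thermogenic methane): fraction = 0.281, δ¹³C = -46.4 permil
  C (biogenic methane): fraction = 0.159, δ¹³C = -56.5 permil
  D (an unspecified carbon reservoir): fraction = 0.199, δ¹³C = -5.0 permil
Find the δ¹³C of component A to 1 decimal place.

-12.7 permil

Isotope mass balance: δ_bulk = Σ fᵢ·δᵢ.
-27.6 = 0.361×δ_A + 0.281×(-46.4) + 0.159×(-56.5) + 0.199×(-5.0)
0.361·δ_A = -27.6 − (-23.017) = -4.583
δ_A = -4.583 / 0.361 = -12.70 permil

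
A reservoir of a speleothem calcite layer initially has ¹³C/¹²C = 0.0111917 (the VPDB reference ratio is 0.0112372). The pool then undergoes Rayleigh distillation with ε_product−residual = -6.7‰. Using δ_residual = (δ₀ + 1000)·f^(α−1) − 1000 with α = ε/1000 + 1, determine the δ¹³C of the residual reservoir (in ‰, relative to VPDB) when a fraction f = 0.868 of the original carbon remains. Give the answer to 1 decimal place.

δ₀ = (0.0111917/0.0112372 − 1)×1000 = (0.995951 − 1)×1000 = -4.049‰
α − 1 = ε/1000 = -0.0067
f^(α−1) = 0.868^(-0.0067) = 1.000949
δ_res = (-4.049 + 1000) × 1.000949 − 1000 = 996.896 − 1000 = -3.10‰

-3.1‰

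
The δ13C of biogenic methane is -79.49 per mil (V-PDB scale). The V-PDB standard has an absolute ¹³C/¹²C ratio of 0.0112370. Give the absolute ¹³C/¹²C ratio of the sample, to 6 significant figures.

R_sample = R_standard × (δ13C/1000 + 1)
R_sample = 0.0112370 × (-79.49/1000 + 1) = 0.0112370 × 0.920510
R_sample = 0.0103438

0.0103438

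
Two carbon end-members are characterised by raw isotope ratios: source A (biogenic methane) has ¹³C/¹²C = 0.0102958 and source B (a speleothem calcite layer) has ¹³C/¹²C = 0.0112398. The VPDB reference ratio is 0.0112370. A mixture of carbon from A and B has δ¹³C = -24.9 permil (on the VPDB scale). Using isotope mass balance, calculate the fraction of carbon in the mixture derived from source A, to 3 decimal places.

0.299

δ_A = (0.0102958/0.0112370 − 1)×1000 = (0.916241 − 1)×1000 = -83.759 permil
δ_B = (0.0112398/0.0112370 − 1)×1000 = (1.000249 − 1)×1000 = 0.249 permil
f_A = (δ_mix − δ_B)/(δ_A − δ_B) = (-24.9 − (0.249))/(-83.759 − (0.249))
f_A = -25.149 / -84.008 = 0.2994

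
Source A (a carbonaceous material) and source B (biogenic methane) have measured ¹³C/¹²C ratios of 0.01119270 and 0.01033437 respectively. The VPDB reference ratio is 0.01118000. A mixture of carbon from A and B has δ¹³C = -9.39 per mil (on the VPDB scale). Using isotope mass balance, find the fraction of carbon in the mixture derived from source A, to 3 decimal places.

0.863

δ_A = (0.01119270/0.01118000 − 1)×1000 = (1.001136 − 1)×1000 = 1.136 per mil
δ_B = (0.01033437/0.01118000 − 1)×1000 = (0.924362 − 1)×1000 = -75.638 per mil
f_A = (δ_mix − δ_B)/(δ_A − δ_B) = (-9.39 − (-75.638))/(1.136 − (-75.638))
f_A = 66.248 / 76.774 = 0.8629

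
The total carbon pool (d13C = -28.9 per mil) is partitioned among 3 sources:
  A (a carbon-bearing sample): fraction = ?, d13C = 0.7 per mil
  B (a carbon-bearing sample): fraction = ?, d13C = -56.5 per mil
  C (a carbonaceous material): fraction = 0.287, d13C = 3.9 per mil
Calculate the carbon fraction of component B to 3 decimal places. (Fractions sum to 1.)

Let f_B and f_A be the unknown fractions; fractions sum to 1 so f_B + f_A = 0.713.
Mass balance: Σ fᵢ·δᵢ = δ_bulk ⇒ f_B·(-56.5) + f_A·(0.7) = -28.9 − (1.119) = -30.019
Substitute f_A = 0.713 − f_B:
f_B·(-56.5 − 0.7) = -30.019 − 0.713×(0.7) = -30.518
f_B = -30.518 / -57.2 = 0.5335

0.534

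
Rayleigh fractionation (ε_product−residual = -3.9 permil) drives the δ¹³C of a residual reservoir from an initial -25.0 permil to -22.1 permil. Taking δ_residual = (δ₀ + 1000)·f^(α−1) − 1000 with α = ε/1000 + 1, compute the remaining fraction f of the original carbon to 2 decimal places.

0.47

α − 1 = ε/1000 = -0.0039
(δ_res + 1000)/(δ₀ + 1000) = (-22.1 + 1000)/(-25.0 + 1000) = 977.9/975.0 = 1.002974
f = 1.002974^(1/-0.0039) = exp(ln(1.002974)/-0.0039) = exp(0.00297/-0.0039)
f = exp(-0.7615) = 0.4670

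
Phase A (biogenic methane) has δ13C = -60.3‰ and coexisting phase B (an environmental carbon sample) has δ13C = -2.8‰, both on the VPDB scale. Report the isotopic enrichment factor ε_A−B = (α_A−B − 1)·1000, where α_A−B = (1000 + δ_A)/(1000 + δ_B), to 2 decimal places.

α_A−B = (1000 + -60.3) / (1000 + -2.8) = 939.7 / 997.2 = 0.942339
ε_A−B = (0.942339 − 1) × 1000 = -57.661‰
(The approximation ε ≈ δ_A − δ_B would give -57.5‰.)

-57.66‰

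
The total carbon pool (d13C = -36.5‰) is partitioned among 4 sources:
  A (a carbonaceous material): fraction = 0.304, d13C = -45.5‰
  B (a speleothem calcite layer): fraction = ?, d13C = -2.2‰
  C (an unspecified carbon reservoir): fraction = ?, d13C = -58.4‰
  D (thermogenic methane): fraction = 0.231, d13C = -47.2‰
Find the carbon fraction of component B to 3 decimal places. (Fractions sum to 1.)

0.274

Let f_B and f_C be the unknown fractions; fractions sum to 1 so f_B + f_C = 0.465.
Mass balance: Σ fᵢ·δᵢ = δ_bulk ⇒ f_B·(-2.2) + f_C·(-58.4) = -36.5 − (-24.735) = -11.765
Substitute f_C = 0.465 − f_B:
f_B·(-2.2 − -58.4) = -11.765 − 0.465×(-58.4) = 15.391
f_B = 15.391 / 56.2 = 0.2739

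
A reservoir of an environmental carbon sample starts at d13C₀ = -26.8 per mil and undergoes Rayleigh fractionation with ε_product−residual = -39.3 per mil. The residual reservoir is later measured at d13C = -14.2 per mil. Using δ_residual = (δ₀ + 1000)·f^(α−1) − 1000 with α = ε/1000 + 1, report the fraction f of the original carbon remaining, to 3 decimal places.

0.721

α − 1 = ε/1000 = -0.0393
(δ_res + 1000)/(δ₀ + 1000) = (-14.2 + 1000)/(-26.8 + 1000) = 985.8/973.2 = 1.012947
f = 1.012947^(1/-0.0393) = exp(ln(1.012947)/-0.0393) = exp(0.01286/-0.0393)
f = exp(-0.3273) = 0.7208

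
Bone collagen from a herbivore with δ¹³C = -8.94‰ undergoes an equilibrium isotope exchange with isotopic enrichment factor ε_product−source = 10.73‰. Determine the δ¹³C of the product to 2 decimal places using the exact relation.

To first order, δ_product ≈ δ_source + ε = 1.79‰.
Exactly, δ_product = (δ_source + 1000)·(ε/1000 + 1) − 1000.
δ_product = (-8.94 + 1000) × (10.73/1000 + 1) − 1000
δ_product = 1.694‰

1.69‰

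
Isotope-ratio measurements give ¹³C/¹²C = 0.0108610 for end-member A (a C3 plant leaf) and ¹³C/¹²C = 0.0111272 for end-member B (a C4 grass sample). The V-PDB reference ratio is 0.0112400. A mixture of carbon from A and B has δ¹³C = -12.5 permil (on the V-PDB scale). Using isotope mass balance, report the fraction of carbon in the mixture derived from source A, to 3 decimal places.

δ_A = (0.0108610/0.0112400 − 1)×1000 = (0.966281 − 1)×1000 = -33.719 permil
δ_B = (0.0111272/0.0112400 − 1)×1000 = (0.989964 − 1)×1000 = -10.036 permil
f_A = (δ_mix − δ_B)/(δ_A − δ_B) = (-12.5 − (-10.036))/(-33.719 − (-10.036))
f_A = -2.464 / -23.683 = 0.1041

0.104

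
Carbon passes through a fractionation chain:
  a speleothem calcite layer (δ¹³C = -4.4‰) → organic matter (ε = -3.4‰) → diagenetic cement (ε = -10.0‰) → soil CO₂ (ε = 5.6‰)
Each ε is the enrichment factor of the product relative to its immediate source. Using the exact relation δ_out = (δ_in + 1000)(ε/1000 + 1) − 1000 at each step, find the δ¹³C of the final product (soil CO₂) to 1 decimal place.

-12.2‰

step 1: δ = (-4.40 + 1000)·(-3.4/1000 + 1) − 1000 = -7.79‰
step 2: δ = (-7.79 + 1000)·(-10.0/1000 + 1) − 1000 = -17.71‰
step 3: δ = (-17.71 + 1000)·(5.6/1000 + 1) − 1000 = -12.21‰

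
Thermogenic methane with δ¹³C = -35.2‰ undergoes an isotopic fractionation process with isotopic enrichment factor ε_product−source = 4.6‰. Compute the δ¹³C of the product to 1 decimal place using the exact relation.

-30.8‰

Exactly, δ_product = (δ_source + 1000)·(ε/1000 + 1) − 1000.
δ_product = (-35.2 + 1000) × (4.6/1000 + 1) − 1000
δ_product = -30.76‰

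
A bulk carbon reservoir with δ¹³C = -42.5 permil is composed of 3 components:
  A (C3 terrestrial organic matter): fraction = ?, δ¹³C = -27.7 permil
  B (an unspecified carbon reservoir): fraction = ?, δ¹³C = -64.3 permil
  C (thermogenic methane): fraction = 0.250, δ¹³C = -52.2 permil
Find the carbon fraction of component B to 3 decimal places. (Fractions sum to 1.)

Let f_B and f_A be the unknown fractions; fractions sum to 1 so f_B + f_A = 0.750.
Mass balance: Σ fᵢ·δᵢ = δ_bulk ⇒ f_B·(-64.3) + f_A·(-27.7) = -42.5 − (-13.050) = -29.450
Substitute f_A = 0.750 − f_B:
f_B·(-64.3 − -27.7) = -29.450 − 0.750×(-27.7) = -8.675
f_B = -8.675 / -36.6 = 0.2370

0.237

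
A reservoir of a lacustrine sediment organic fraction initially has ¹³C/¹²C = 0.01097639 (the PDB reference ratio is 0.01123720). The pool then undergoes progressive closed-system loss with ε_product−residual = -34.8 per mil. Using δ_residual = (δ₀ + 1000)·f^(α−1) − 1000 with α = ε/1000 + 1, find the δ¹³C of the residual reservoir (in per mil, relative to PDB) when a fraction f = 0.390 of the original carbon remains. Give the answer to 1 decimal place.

9.3 per mil

δ₀ = (0.01097639/0.01123720 − 1)×1000 = (0.976790 − 1)×1000 = -23.210 per mil
α − 1 = ε/1000 = -0.0348
f^(α−1) = 0.390^(-0.0348) = 1.033311
δ_res = (-23.210 + 1000) × 1.033311 − 1000 = 1009.328 − 1000 = 9.33 per mil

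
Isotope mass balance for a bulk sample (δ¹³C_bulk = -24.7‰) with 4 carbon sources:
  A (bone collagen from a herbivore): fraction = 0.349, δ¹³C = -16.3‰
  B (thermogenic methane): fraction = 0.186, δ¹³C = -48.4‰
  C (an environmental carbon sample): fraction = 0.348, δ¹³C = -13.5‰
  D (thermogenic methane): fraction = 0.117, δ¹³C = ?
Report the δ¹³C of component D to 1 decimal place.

-45.4‰

Isotope mass balance: δ_bulk = Σ fᵢ·δᵢ.
-24.7 = 0.349×(-16.3) + 0.186×(-48.4) + 0.348×(-13.5) + 0.117×δ_D
0.117·δ_D = -24.7 − (-19.389) = -5.311
δ_D = -5.311 / 0.117 = -45.39‰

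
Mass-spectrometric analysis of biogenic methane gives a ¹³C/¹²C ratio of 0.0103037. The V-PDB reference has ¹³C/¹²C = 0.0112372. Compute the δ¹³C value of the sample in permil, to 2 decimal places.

δ¹³C = (R_sample / R_standard − 1) × 1000
R_sample / R_standard = 0.0103037 / 0.0112372 = 0.916928
δ¹³C = (0.916928 − 1) × 1000 = -83.072 permil

-83.07 permil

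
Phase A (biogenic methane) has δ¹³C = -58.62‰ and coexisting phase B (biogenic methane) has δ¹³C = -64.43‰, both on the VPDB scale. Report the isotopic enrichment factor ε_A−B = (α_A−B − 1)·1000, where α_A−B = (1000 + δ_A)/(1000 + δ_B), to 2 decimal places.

6.21‰

α_A−B = (1000 + -58.62) / (1000 + -64.43) = 941.38 / 935.57 = 1.006210
ε_A−B = (1.006210 − 1) × 1000 = 6.210‰
(The approximation ε ≈ δ_A − δ_B would give 5.81‰.)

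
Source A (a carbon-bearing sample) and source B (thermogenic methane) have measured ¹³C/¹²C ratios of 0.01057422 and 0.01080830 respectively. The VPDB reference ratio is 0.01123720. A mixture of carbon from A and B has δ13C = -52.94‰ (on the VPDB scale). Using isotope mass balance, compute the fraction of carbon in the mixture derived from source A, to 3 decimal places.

0.709

δ_A = (0.01057422/0.01123720 − 1)×1000 = (0.941001 − 1)×1000 = -58.999‰
δ_B = (0.01080830/0.01123720 − 1)×1000 = (0.961832 − 1)×1000 = -38.168‰
f_A = (δ_mix − δ_B)/(δ_A − δ_B) = (-52.94 − (-38.168))/(-58.999 − (-38.168))
f_A = -14.772 / -20.831 = 0.7091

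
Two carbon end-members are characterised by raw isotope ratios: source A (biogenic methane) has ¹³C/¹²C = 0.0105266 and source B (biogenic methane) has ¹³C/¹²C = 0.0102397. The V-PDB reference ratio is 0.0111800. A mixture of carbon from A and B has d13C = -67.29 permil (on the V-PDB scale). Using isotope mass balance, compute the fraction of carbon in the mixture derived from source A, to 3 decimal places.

0.655

δ_A = (0.0105266/0.0111800 − 1)×1000 = (0.941556 − 1)×1000 = -58.444 permil
δ_B = (0.0102397/0.0111800 − 1)×1000 = (0.915894 − 1)×1000 = -84.106 permil
f_A = (δ_mix − δ_B)/(δ_A − δ_B) = (-67.29 − (-84.106))/(-58.444 − (-84.106))
f_A = 16.816 / 25.662 = 0.6553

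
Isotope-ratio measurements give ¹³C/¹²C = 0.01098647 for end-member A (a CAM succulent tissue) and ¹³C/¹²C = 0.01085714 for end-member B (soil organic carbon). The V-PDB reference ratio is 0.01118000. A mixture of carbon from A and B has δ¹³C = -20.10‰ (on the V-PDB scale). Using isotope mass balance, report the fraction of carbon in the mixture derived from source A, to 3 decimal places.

0.759

δ_A = (0.01098647/0.01118000 − 1)×1000 = (0.982690 − 1)×1000 = -17.310‰
δ_B = (0.01085714/0.01118000 − 1)×1000 = (0.971122 − 1)×1000 = -28.878‰
f_A = (δ_mix − δ_B)/(δ_A − δ_B) = (-20.10 − (-28.878))/(-17.310 − (-28.878))
f_A = 8.778 / 11.568 = 0.7588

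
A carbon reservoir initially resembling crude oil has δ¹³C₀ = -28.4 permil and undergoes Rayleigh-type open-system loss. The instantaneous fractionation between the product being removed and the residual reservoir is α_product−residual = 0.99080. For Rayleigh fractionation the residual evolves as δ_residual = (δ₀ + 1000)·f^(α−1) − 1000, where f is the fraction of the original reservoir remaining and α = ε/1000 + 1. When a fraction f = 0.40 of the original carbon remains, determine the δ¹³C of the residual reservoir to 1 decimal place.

Rayleigh residual: δ_res = (δ₀ + 1000)·f^(α−1) − 1000
α − 1 = -0.00920
f^(α−1) = 0.40^(-0.00920) = 1.008466
δ_res = (-28.4 + 1000) × 1.008466 − 1000 = 979.825 − 1000 = -20.17 permil

-20.2 permil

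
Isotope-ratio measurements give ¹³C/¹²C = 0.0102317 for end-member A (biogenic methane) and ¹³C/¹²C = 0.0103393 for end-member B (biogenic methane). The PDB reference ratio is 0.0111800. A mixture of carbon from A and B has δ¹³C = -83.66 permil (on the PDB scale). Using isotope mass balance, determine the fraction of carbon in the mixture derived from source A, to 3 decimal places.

0.879

δ_A = (0.0102317/0.0111800 − 1)×1000 = (0.915179 − 1)×1000 = -84.821 permil
δ_B = (0.0103393/0.0111800 − 1)×1000 = (0.924803 − 1)×1000 = -75.197 permil
f_A = (δ_mix − δ_B)/(δ_A − δ_B) = (-83.66 − (-75.197))/(-84.821 − (-75.197))
f_A = -8.463 / -9.624 = 0.8794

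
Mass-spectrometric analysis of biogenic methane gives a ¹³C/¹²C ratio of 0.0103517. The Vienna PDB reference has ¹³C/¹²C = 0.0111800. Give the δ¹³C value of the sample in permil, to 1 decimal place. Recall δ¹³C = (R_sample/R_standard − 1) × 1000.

δ¹³C = (R_sample / R_standard − 1) × 1000
R_sample / R_standard = 0.0103517 / 0.0111800 = 0.925912
δ¹³C = (0.925912 − 1) × 1000 = -74.09 permil

-74.1 permil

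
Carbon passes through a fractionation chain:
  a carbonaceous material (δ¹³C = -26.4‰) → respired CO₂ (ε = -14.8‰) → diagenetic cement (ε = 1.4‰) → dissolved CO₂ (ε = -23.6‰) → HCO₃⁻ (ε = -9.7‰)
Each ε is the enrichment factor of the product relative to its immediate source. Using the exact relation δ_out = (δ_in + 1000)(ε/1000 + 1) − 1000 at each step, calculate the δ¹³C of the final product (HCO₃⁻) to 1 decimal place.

-71.2‰

step 1: δ = (-26.40 + 1000)·(-14.8/1000 + 1) − 1000 = -40.81‰
step 2: δ = (-40.81 + 1000)·(1.4/1000 + 1) − 1000 = -39.47‰
step 3: δ = (-39.47 + 1000)·(-23.6/1000 + 1) − 1000 = -62.14‰
step 4: δ = (-62.14 + 1000)·(-9.7/1000 + 1) − 1000 = -71.23‰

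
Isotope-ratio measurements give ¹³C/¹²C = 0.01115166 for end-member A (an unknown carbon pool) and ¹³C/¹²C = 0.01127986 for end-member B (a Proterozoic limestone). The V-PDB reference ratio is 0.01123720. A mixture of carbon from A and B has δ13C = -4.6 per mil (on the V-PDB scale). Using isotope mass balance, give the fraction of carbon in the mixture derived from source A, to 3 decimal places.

0.736

δ_A = (0.01115166/0.01123720 − 1)×1000 = (0.992388 − 1)×1000 = -7.612 per mil
δ_B = (0.01127986/0.01123720 − 1)×1000 = (1.003796 − 1)×1000 = 3.796 per mil
f_A = (δ_mix − δ_B)/(δ_A − δ_B) = (-4.6 − (3.796))/(-7.612 − (3.796))
f_A = -8.396 / -11.409 = 0.7360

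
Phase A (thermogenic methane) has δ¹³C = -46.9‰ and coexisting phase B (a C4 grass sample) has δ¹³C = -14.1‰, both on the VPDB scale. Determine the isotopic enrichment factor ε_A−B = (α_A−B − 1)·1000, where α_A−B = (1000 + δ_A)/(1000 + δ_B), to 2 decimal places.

-33.27‰

α_A−B = (1000 + -46.9) / (1000 + -14.1) = 953.1 / 985.9 = 0.966731
ε_A−B = (0.966731 − 1) × 1000 = -33.269‰
(The approximation ε ≈ δ_A − δ_B would give -32.8‰.)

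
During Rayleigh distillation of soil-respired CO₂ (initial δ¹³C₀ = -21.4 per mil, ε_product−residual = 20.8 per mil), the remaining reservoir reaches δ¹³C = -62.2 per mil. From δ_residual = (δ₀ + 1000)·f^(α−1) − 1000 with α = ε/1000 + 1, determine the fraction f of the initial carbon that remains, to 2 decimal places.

0.13

α − 1 = ε/1000 = 0.0208
(δ_res + 1000)/(δ₀ + 1000) = (-62.2 + 1000)/(-21.4 + 1000) = 937.8/978.6 = 0.958308
f = 0.958308^(1/0.0208) = exp(ln(0.958308)/0.0208) = exp(-0.04259/0.0208)
f = exp(-2.0474) = 0.1291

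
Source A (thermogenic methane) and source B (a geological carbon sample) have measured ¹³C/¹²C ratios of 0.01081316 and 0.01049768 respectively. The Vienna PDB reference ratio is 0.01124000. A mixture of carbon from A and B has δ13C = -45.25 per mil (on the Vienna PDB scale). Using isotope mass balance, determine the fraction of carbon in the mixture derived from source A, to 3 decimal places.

δ_A = (0.01081316/0.01124000 − 1)×1000 = (0.962025 − 1)×1000 = -37.975 per mil
δ_B = (0.01049768/0.01124000 − 1)×1000 = (0.933957 − 1)×1000 = -66.043 per mil
f_A = (δ_mix − δ_B)/(δ_A − δ_B) = (-45.25 − (-66.043))/(-37.975 − (-66.043))
f_A = 20.793 / 28.068 = 0.7408

0.741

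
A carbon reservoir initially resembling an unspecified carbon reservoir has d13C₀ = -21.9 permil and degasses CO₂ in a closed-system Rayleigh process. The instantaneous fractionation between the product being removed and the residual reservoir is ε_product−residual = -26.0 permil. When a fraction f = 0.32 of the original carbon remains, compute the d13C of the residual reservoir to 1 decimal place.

7.5 permil

Rayleigh residual: δ_res = (δ₀ + 1000)·f^(α−1) − 1000
α = ε/1000 + 1 = 0.97400, so α − 1 = -0.02600
f^(α−1) = 0.32^(-0.02600) = 1.030068
δ_res = (-21.9 + 1000) × 1.030068 − 1000 = 1007.510 − 1000 = 7.51 permil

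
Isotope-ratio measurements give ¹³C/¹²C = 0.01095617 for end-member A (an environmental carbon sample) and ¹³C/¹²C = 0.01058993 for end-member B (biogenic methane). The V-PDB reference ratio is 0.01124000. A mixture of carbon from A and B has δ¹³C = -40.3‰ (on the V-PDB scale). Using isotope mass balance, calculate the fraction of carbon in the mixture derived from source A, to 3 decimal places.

δ_A = (0.01095617/0.01124000 − 1)×1000 = (0.974748 − 1)×1000 = -25.252‰
δ_B = (0.01058993/0.01124000 − 1)×1000 = (0.942165 − 1)×1000 = -57.835‰
f_A = (δ_mix − δ_B)/(δ_A − δ_B) = (-40.3 − (-57.835))/(-25.252 − (-57.835))
f_A = 17.535 / 32.584 = 0.5382

0.538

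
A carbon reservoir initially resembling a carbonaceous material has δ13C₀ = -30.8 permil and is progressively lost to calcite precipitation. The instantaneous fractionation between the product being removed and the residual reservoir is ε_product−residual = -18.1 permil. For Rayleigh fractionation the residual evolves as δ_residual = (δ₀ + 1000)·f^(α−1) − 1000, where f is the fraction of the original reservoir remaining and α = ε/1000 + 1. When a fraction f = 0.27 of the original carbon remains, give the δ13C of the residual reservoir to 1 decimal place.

-7.6 permil

Rayleigh residual: δ_res = (δ₀ + 1000)·f^(α−1) − 1000
α = ε/1000 + 1 = 0.98190, so α − 1 = -0.01810
f^(α−1) = 0.27^(-0.01810) = 1.023982
δ_res = (-30.8 + 1000) × 1.023982 − 1000 = 992.443 − 1000 = -7.56 permil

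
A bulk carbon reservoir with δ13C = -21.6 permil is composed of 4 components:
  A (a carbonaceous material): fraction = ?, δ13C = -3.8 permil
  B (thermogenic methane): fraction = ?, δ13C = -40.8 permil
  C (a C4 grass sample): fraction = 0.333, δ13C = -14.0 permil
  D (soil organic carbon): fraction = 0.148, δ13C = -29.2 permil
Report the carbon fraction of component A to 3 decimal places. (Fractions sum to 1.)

0.231

Let f_A and f_B be the unknown fractions; fractions sum to 1 so f_A + f_B = 0.519.
Mass balance: Σ fᵢ·δᵢ = δ_bulk ⇒ f_A·(-3.8) + f_B·(-40.8) = -21.6 − (-8.984) = -12.616
Substitute f_B = 0.519 − f_A:
f_A·(-3.8 − -40.8) = -12.616 − 0.519×(-40.8) = 8.559
f_A = 8.559 / 37.0 = 0.2313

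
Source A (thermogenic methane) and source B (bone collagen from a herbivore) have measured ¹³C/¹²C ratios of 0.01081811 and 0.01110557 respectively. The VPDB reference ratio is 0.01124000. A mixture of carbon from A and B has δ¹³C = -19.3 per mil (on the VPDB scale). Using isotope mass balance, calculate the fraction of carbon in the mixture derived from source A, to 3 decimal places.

δ_A = (0.01081811/0.01124000 − 1)×1000 = (0.962465 − 1)×1000 = -37.535 per mil
δ_B = (0.01110557/0.01124000 − 1)×1000 = (0.988040 − 1)×1000 = -11.960 per mil
f_A = (δ_mix − δ_B)/(δ_A − δ_B) = (-19.3 − (-11.960))/(-37.535 − (-11.960))
f_A = -7.340 / -25.575 = 0.2870

0.287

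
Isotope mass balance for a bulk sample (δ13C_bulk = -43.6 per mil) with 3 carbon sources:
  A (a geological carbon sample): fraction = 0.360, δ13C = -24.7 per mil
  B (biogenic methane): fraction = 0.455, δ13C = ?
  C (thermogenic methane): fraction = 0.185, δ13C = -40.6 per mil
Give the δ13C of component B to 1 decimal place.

Isotope mass balance: δ_bulk = Σ fᵢ·δᵢ.
-43.6 = 0.360×(-24.7) + 0.455×δ_B + 0.185×(-40.6)
0.455·δ_B = -43.6 − (-16.403) = -27.197
δ_B = -27.197 / 0.455 = -59.77 per mil

-59.8 per mil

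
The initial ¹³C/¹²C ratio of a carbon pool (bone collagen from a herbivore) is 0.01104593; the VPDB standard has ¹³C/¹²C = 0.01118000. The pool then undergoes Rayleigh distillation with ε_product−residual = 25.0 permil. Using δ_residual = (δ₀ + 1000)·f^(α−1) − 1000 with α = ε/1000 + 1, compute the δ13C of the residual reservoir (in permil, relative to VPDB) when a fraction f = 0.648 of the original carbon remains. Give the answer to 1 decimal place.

δ₀ = (0.01104593/0.01118000 − 1)×1000 = (0.988008 − 1)×1000 = -11.992 permil
α − 1 = ε/1000 = 0.0250
f^(α−1) = 0.648^(0.0250) = 0.989212
δ_res = (-11.992 + 1000) × 0.989212 − 1000 = 977.349 − 1000 = -22.65 permil

-22.7 permil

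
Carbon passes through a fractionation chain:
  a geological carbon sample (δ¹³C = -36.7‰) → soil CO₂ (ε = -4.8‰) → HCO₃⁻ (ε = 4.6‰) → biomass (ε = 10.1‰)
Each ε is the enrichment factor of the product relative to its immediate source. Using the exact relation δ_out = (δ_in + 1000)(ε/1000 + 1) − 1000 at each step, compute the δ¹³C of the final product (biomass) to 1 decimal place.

step 1: δ = (-36.70 + 1000)·(-4.8/1000 + 1) − 1000 = -41.32‰
step 2: δ = (-41.32 + 1000)·(4.6/1000 + 1) − 1000 = -36.91‰
step 3: δ = (-36.91 + 1000)·(10.1/1000 + 1) − 1000 = -27.19‰

-27.2‰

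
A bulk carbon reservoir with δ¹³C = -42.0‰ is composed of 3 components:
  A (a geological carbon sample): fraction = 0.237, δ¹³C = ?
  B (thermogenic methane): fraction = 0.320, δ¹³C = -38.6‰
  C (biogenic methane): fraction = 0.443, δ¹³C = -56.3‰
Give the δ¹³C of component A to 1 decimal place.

-19.9‰

Isotope mass balance: δ_bulk = Σ fᵢ·δᵢ.
-42.0 = 0.237×δ_A + 0.320×(-38.6) + 0.443×(-56.3)
0.237·δ_A = -42.0 − (-37.293) = -4.707
δ_A = -4.707 / 0.237 = -19.86‰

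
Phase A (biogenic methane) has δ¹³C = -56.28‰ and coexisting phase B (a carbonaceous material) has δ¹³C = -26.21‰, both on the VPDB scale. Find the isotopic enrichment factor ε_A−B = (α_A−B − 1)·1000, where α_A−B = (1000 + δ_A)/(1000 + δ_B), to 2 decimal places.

α_A−B = (1000 + -56.28) / (1000 + -26.21) = 943.72 / 973.79 = 0.969121
ε_A−B = (0.969121 − 1) × 1000 = -30.879‰
(The approximation ε ≈ δ_A − δ_B would give -30.07‰.)

-30.88‰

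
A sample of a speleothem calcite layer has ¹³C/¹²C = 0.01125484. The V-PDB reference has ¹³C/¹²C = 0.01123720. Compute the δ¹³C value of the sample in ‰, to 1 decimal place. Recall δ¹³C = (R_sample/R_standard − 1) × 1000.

δ¹³C = (R_sample / R_standard − 1) × 1000
R_sample / R_standard = 0.01125484 / 0.01123720 = 1.001570
δ¹³C = (1.001570 − 1) × 1000 = 1.57‰

1.6‰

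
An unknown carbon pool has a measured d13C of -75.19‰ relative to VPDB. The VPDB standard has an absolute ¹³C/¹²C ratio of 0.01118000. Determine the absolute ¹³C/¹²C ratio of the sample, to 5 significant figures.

0.010339

R_sample = R_standard × (d13C/1000 + 1)
R_sample = 0.01118000 × (-75.19/1000 + 1) = 0.01118000 × 0.924810
R_sample = 0.0103394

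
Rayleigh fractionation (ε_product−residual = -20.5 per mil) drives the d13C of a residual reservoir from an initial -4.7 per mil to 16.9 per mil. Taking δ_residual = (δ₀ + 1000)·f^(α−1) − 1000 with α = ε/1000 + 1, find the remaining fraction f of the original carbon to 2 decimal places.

α − 1 = ε/1000 = -0.0205
(δ_res + 1000)/(δ₀ + 1000) = (16.9 + 1000)/(-4.7 + 1000) = 1016.9/995.3 = 1.021702
f = 1.021702^(1/-0.0205) = exp(ln(1.021702)/-0.0205) = exp(0.02147/-0.0205)
f = exp(-1.0473) = 0.3509

0.35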